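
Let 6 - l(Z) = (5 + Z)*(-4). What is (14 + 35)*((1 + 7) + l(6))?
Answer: 2842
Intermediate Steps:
l(Z) = 26 + 4*Z (l(Z) = 6 - (5 + Z)*(-4) = 6 - (-20 - 4*Z) = 6 + (20 + 4*Z) = 26 + 4*Z)
(14 + 35)*((1 + 7) + l(6)) = (14 + 35)*((1 + 7) + (26 + 4*6)) = 49*(8 + (26 + 24)) = 49*(8 + 50) = 49*58 = 2842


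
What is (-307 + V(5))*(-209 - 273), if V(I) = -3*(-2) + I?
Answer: 142672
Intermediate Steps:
V(I) = 6 + I
(-307 + V(5))*(-209 - 273) = (-307 + (6 + 5))*(-209 - 273) = (-307 + 11)*(-482) = -296*(-482) = 142672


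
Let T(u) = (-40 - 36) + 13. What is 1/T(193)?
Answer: -1/63 ≈ -0.015873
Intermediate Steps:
T(u) = -63 (T(u) = -76 + 13 = -63)
1/T(193) = 1/(-63) = -1/63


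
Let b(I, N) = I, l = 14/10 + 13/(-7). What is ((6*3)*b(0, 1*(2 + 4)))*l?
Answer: 0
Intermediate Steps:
l = -16/35 (l = 14*(⅒) + 13*(-⅐) = 7/5 - 13/7 = -16/35 ≈ -0.45714)
((6*3)*b(0, 1*(2 + 4)))*l = ((6*3)*0)*(-16/35) = (18*0)*(-16/35) = 0*(-16/35) = 0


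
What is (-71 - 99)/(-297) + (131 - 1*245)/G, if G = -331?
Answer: 90128/98307 ≈ 0.91680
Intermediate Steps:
(-71 - 99)/(-297) + (131 - 1*245)/G = (-71 - 99)/(-297) + (131 - 1*245)/(-331) = -170*(-1/297) + (131 - 245)*(-1/331) = 170/297 - 114*(-1/331) = 170/297 + 114/331 = 90128/98307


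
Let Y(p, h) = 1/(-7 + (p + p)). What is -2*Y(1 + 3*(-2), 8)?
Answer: 2/17 ≈ 0.11765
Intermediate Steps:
Y(p, h) = 1/(-7 + 2*p)
-2*Y(1 + 3*(-2), 8) = -2/(-7 + 2*(1 + 3*(-2))) = -2/(-7 + 2*(1 - 6)) = -2/(-7 + 2*(-5)) = -2/(-7 - 10) = -2/(-17) = -2*(-1/17) = 2/17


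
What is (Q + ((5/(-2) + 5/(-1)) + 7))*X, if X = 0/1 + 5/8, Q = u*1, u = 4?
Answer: 35/16 ≈ 2.1875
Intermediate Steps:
Q = 4 (Q = 4*1 = 4)
X = 5/8 (X = 0*1 + 5*(⅛) = 0 + 5/8 = 5/8 ≈ 0.62500)
(Q + ((5/(-2) + 5/(-1)) + 7))*X = (4 + ((5/(-2) + 5/(-1)) + 7))*(5/8) = (4 + ((5*(-½) + 5*(-1)) + 7))*(5/8) = (4 + ((-5/2 - 5) + 7))*(5/8) = (4 + (-15/2 + 7))*(5/8) = (4 - ½)*(5/8) = (7/2)*(5/8) = 35/16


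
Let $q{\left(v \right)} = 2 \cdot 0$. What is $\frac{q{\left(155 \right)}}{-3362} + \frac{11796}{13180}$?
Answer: $\frac{2949}{3295} \approx 0.89499$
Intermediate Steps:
$q{\left(v \right)} = 0$
$\frac{q{\left(155 \right)}}{-3362} + \frac{11796}{13180} = \frac{0}{-3362} + \frac{11796}{13180} = 0 \left(- \frac{1}{3362}\right) + 11796 \cdot \frac{1}{13180} = 0 + \frac{2949}{3295} = \frac{2949}{3295}$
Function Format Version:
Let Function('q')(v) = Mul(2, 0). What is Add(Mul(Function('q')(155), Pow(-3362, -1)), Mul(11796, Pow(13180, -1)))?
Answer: Rational(2949, 3295) ≈ 0.89499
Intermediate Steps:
Function('q')(v) = 0
Add(Mul(Function('q')(155), Pow(-3362, -1)), Mul(11796, Pow(13180, -1))) = Add(Mul(0, Pow(-3362, -1)), Mul(11796, Pow(13180, -1))) = Add(Mul(0, Rational(-1, 3362)), Mul(11796, Rational(1, 13180))) = Add(0, Rational(2949, 3295)) = Rational(2949, 3295)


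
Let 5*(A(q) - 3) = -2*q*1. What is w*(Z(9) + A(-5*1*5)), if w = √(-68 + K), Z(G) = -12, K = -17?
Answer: I*√85 ≈ 9.2195*I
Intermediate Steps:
w = I*√85 (w = √(-68 - 17) = √(-85) = I*√85 ≈ 9.2195*I)
A(q) = 3 - 2*q/5 (A(q) = 3 + (-2*q*1)/5 = 3 + (-2*q)/5 = 3 - 2*q/5)
w*(Z(9) + A(-5*1*5)) = (I*√85)*(-12 + (3 - 2*(-5*1)*5/5)) = (I*√85)*(-12 + (3 - (-2)*5)) = (I*√85)*(-12 + (3 - ⅖*(-25))) = (I*√85)*(-12 + (3 + 10)) = (I*√85)*(-12 + 13) = (I*√85)*1 = I*√85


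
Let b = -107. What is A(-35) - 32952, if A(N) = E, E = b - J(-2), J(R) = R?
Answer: -33057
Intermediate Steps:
E = -105 (E = -107 - 1*(-2) = -107 + 2 = -105)
A(N) = -105
A(-35) - 32952 = -105 - 32952 = -33057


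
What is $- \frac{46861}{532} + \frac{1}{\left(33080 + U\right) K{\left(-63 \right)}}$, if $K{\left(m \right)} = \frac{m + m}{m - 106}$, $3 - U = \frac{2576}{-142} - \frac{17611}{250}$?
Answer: $- \frac{248323854588119}{2819153481228} \approx -88.085$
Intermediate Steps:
$U = \frac{1625631}{17750}$ ($U = 3 - \left(\frac{2576}{-142} - \frac{17611}{250}\right) = 3 - \left(2576 \left(- \frac{1}{142}\right) - \frac{17611}{250}\right) = 3 - \left(- \frac{1288}{71} - \frac{17611}{250}\right) = 3 - - \frac{1572381}{17750} = 3 + \frac{1572381}{17750} = \frac{1625631}{17750} \approx 91.585$)
$K{\left(m \right)} = \frac{2 m}{-106 + m}$
$- \frac{46861}{532} + \frac{1}{\left(33080 + U\right) K{\left(-63 \right)}} = - \frac{46861}{532} + \frac{1}{\left(33080 + \frac{1625631}{17750}\right) 2 \left(-63\right) \frac{1}{-106 - 63}} = \left(-46861\right) \frac{1}{532} + \frac{1}{\frac{588795631}{17750} \cdot 2 \left(-63\right) \frac{1}{-169}} = - \frac{46861}{532} + \frac{17750}{588795631 \cdot 2 \left(-63\right) \left(- \frac{1}{169}\right)} = - \frac{46861}{532} + \frac{17750}{588795631 \cdot \frac{126}{169}} = - \frac{46861}{532} + \frac{17750}{588795631} \cdot \frac{169}{126} = - \frac{46861}{532} + \frac{1499875}{37094124753} = - \frac{248323854588119}{2819153481228}$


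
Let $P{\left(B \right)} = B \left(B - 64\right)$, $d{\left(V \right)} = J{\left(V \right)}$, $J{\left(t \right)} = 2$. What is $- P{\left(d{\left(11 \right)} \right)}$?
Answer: $124$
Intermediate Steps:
$d{\left(V \right)} = 2$
$P{\left(B \right)} = B \left(-64 + B\right)$
$- P{\left(d{\left(11 \right)} \right)} = - 2 \left(-64 + 2\right) = - 2 \left(-62\right) = \left(-1\right) \left(-124\right) = 124$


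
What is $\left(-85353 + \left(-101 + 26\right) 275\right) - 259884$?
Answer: $-365862$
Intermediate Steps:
$\left(-85353 + \left(-101 + 26\right) 275\right) - 259884 = \left(-85353 - 20625\right) - 259884 = -105978 - 259884 = -365862$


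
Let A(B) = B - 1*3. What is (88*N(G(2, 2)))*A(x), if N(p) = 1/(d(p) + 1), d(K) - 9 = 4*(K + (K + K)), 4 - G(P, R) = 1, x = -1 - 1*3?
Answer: -308/23 ≈ -13.391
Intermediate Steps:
x = -4 (x = -1 - 3 = -4)
G(P, R) = 3 (G(P, R) = 4 - 1*1 = 4 - 1 = 3)
d(K) = 9 + 12*K (d(K) = 9 + 4*(K + (K + K)) = 9 + 4*(K + 2*K) = 9 + 4*(3*K) = 9 + 12*K)
A(B) = -3 + B (A(B) = B - 3 = -3 + B)
N(p) = 1/(10 + 12*p) (N(p) = 1/((9 + 12*p) + 1) = 1/(10 + 12*p))
(88*N(G(2, 2)))*A(x) = (88*(1/(2*(5 + 6*3))))*(-3 - 4) = (88*(1/(2*(5 + 18))))*(-7) = (88*((½)/23))*(-7) = (88*((½)*(1/23)))*(-7) = (88*(1/46))*(-7) = (44/23)*(-7) = -308/23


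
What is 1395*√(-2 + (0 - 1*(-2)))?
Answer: 0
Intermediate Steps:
1395*√(-2 + (0 - 1*(-2))) = 1395*√(-2 + (0 + 2)) = 1395*√(-2 + 2) = 1395*√0 = 1395*0 = 0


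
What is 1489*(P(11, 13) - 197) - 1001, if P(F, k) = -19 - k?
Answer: -341982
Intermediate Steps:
1489*(P(11, 13) - 197) - 1001 = 1489*((-19 - 1*13) - 197) - 1001 = 1489*((-19 - 13) - 197) - 1001 = 1489*(-32 - 197) - 1001 = 1489*(-229) - 1001 = -340981 - 1001 = -341982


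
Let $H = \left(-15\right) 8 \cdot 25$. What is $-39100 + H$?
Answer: $-42100$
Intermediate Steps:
$H = -3000$ ($H = \left(-120\right) 25 = -3000$)
$-39100 + H = -39100 - 3000 = -42100$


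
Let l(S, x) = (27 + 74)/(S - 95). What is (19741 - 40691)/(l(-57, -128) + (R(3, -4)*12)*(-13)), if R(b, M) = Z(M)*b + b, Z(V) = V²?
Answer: 3184400/1209413 ≈ 2.6330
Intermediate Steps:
R(b, M) = b + b*M² (R(b, M) = M²*b + b = b*M² + b = b + b*M²)
l(S, x) = 101/(-95 + S)
(19741 - 40691)/(l(-57, -128) + (R(3, -4)*12)*(-13)) = (19741 - 40691)/(101/(-95 - 57) + ((3*(1 + (-4)²))*12)*(-13)) = -20950/(101/(-152) + ((3*(1 + 16))*12)*(-13)) = -20950/(101*(-1/152) + ((3*17)*12)*(-13)) = -20950/(-101/152 + (51*12)*(-13)) = -20950/(-101/152 + 612*(-13)) = -20950/(-101/152 - 7956) = -20950/(-1209413/152) = -20950*(-152/1209413) = 3184400/1209413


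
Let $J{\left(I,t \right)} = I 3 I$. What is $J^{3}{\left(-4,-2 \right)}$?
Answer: $110592$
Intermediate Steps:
$J{\left(I,t \right)} = 3 I^{2}$ ($J{\left(I,t \right)} = 3 I I = 3 I^{2}$)
$J^{3}{\left(-4,-2 \right)} = \left(3 \left(-4\right)^{2}\right)^{3} = \left(3 \cdot 16\right)^{3} = 48^{3} = 110592$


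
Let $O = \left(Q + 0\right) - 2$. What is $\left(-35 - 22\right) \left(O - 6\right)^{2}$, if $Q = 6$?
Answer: $-228$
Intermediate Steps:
$O = 4$ ($O = \left(6 + 0\right) - 2 = 6 - 2 = 4$)
$\left(-35 - 22\right) \left(O - 6\right)^{2} = \left(-35 - 22\right) \left(4 - 6\right)^{2} = - 57 \left(-2\right)^{2} = \left(-57\right) 4 = -228$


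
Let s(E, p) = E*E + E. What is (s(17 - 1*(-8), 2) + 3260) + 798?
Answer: 4708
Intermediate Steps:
s(E, p) = E + E**2 (s(E, p) = E**2 + E = E + E**2)
(s(17 - 1*(-8), 2) + 3260) + 798 = ((17 - 1*(-8))*(1 + (17 - 1*(-8))) + 3260) + 798 = ((17 + 8)*(1 + (17 + 8)) + 3260) + 798 = (25*(1 + 25) + 3260) + 798 = (25*26 + 3260) + 798 = (650 + 3260) + 798 = 3910 + 798 = 4708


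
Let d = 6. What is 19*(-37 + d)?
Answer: -589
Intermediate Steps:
19*(-37 + d) = 19*(-37 + 6) = 19*(-31) = -589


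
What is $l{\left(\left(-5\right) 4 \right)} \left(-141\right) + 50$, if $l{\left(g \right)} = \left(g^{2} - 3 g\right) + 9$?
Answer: $-66079$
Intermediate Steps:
$l{\left(g \right)} = 9 + g^{2} - 3 g$
$l{\left(\left(-5\right) 4 \right)} \left(-141\right) + 50 = \left(9 + \left(\left(-5\right) 4\right)^{2} - 3 \left(\left(-5\right) 4\right)\right) \left(-141\right) + 50 = \left(9 + \left(-20\right)^{2} - -60\right) \left(-141\right) + 50 = \left(9 + 400 + 60\right) \left(-141\right) + 50 = 469 \left(-141\right) + 50 = -66129 + 50 = -66079$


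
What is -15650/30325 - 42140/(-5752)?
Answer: 11878767/1744294 ≈ 6.8101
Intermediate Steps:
-15650/30325 - 42140/(-5752) = -15650*1/30325 - 42140*(-1/5752) = -626/1213 + 10535/1438 = 11878767/1744294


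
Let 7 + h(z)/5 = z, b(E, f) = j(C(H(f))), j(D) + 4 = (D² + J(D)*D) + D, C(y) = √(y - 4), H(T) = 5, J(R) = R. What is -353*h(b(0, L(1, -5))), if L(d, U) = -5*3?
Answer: 14120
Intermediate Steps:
C(y) = √(-4 + y)
L(d, U) = -15
j(D) = -4 + D + 2*D² (j(D) = -4 + ((D² + D*D) + D) = -4 + ((D² + D²) + D) = -4 + (2*D² + D) = -4 + (D + 2*D²) = -4 + D + 2*D²)
b(E, f) = -1 (b(E, f) = -4 + √(-4 + 5) + 2*(√(-4 + 5))² = -4 + √1 + 2*(√1)² = -4 + 1 + 2*1² = -4 + 1 + 2*1 = -4 + 1 + 2 = -1)
h(z) = -35 + 5*z
-353*h(b(0, L(1, -5))) = -353*(-35 + 5*(-1)) = -353*(-35 - 5) = -353*(-40) = 14120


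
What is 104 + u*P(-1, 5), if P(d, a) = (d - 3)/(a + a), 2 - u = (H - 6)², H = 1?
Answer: 566/5 ≈ 113.20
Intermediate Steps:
u = -23 (u = 2 - (1 - 6)² = 2 - 1*(-5)² = 2 - 1*25 = 2 - 25 = -23)
P(d, a) = (-3 + d)/(2*a) (P(d, a) = (-3 + d)/((2*a)) = (-3 + d)*(1/(2*a)) = (-3 + d)/(2*a))
104 + u*P(-1, 5) = 104 - 23*(-3 - 1)/(2*5) = 104 - 23*(-4)/(2*5) = 104 - 23*(-⅖) = 104 + 46/5 = 566/5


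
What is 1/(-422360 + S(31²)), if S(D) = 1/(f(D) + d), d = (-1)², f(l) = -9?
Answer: -8/3378881 ≈ -2.3676e-6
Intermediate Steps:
d = 1
S(D) = -⅛ (S(D) = 1/(-9 + 1) = 1/(-8) = -⅛)
1/(-422360 + S(31²)) = 1/(-422360 - ⅛) = 1/(-3378881/8) = -8/3378881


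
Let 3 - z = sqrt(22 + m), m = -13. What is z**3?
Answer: 0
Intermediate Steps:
z = 0 (z = 3 - sqrt(22 - 13) = 3 - sqrt(9) = 3 - 1*3 = 3 - 3 = 0)
z**3 = 0**3 = 0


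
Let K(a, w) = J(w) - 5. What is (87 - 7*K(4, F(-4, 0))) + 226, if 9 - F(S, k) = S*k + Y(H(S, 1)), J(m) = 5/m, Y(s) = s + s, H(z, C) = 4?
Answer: 313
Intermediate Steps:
Y(s) = 2*s
F(S, k) = 1 - S*k (F(S, k) = 9 - (S*k + 2*4) = 9 - (S*k + 8) = 9 - (8 + S*k) = 9 + (-8 - S*k) = 1 - S*k)
K(a, w) = -5 + 5/w (K(a, w) = 5/w - 5 = -5 + 5/w)
(87 - 7*K(4, F(-4, 0))) + 226 = (87 - 7*(-5 + 5/(1 - 1*(-4)*0))) + 226 = (87 - 7*(-5 + 5/(1 + 0))) + 226 = (87 - 7*(-5 + 5/1)) + 226 = (87 - 7*(-5 + 5*1)) + 226 = (87 - 7*(-5 + 5)) + 226 = (87 - 7*0) + 226 = (87 + 0) + 226 = 87 + 226 = 313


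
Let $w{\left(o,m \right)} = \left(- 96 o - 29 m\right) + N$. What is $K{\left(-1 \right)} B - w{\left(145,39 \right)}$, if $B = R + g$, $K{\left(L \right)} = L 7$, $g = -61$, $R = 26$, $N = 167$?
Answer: $15129$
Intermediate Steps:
$K{\left(L \right)} = 7 L$
$w{\left(o,m \right)} = 167 - 96 o - 29 m$ ($w{\left(o,m \right)} = \left(- 96 o - 29 m\right) + 167 = 167 - 96 o - 29 m$)
$B = -35$ ($B = 26 - 61 = -35$)
$K{\left(-1 \right)} B - w{\left(145,39 \right)} = 7 \left(-1\right) \left(-35\right) - \left(167 - 13920 - 1131\right) = \left(-7\right) \left(-35\right) - \left(167 - 13920 - 1131\right) = 245 - -14884 = 245 + 14884 = 15129$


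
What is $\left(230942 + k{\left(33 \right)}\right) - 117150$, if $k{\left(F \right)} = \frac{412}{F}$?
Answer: $\frac{3755548}{33} \approx 1.138 \cdot 10^{5}$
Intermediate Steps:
$\left(230942 + k{\left(33 \right)}\right) - 117150 = \left(230942 + \frac{412}{33}\right) - 117150 = \frac{7621498}{33} - 117150 = \frac{3755548}{33}$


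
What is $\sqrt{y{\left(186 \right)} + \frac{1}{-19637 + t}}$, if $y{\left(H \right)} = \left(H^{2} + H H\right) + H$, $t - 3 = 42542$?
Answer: $\frac{5 \sqrt{364079415423}}{11454} \approx 263.4$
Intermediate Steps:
$t = 42545$ ($t = 3 + 42542 = 42545$)
$y{\left(H \right)} = H + 2 H^{2}$ ($y{\left(H \right)} = \left(H^{2} + H^{2}\right) + H = 2 H^{2} + H = H + 2 H^{2}$)
$\sqrt{y{\left(186 \right)} + \frac{1}{-19637 + t}} = \sqrt{186 \left(1 + 2 \cdot 186\right) + \frac{1}{-19637 + 42545}} = \sqrt{186 \left(1 + 372\right) + \frac{1}{22908}} = \sqrt{186 \cdot 373 + \frac{1}{22908}} = \sqrt{69378 + \frac{1}{22908}} = \sqrt{\frac{1589311225}{22908}} = \frac{5 \sqrt{364079415423}}{11454}$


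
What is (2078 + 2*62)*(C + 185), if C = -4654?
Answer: -9840738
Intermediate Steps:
(2078 + 2*62)*(C + 185) = (2078 + 2*62)*(-4654 + 185) = (2078 + 124)*(-4469) = 2202*(-4469) = -9840738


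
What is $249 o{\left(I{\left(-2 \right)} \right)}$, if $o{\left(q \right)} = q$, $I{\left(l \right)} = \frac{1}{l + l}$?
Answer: $- \frac{249}{4} \approx -62.25$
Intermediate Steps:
$I{\left(l \right)} = \frac{1}{2 l}$
$249 o{\left(I{\left(-2 \right)} \right)} = 249 \frac{1}{2 \left(-2\right)} = 249 \cdot \frac{1}{2} \left(- \frac{1}{2}\right) = 249 \left(- \frac{1}{4}\right) = - \frac{249}{4}$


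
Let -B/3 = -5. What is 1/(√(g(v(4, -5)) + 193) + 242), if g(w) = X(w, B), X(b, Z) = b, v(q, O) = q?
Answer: 242/58367 - √197/58367 ≈ 0.0039057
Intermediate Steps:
B = 15 (B = -3*(-5) = 15)
g(w) = w
1/(√(g(v(4, -5)) + 193) + 242) = 1/(√(4 + 193) + 242) = 1/(√197 + 242) = 1/(242 + √197)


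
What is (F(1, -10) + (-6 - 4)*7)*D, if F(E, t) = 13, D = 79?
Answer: -4503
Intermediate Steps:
(F(1, -10) + (-6 - 4)*7)*D = (13 + (-6 - 4)*7)*79 = (13 - 10*7)*79 = (13 - 70)*79 = -57*79 = -4503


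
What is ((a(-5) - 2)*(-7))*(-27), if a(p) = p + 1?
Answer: -1134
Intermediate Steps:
a(p) = 1 + p
((a(-5) - 2)*(-7))*(-27) = (((1 - 5) - 2)*(-7))*(-27) = ((-4 - 2)*(-7))*(-27) = -6*(-7)*(-27) = 42*(-27) = -1134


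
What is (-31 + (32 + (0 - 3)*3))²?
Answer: 64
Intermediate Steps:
(-31 + (32 + (0 - 3)*3))² = (-31 + (32 - 3*3))² = (-31 + (32 - 9))² = (-31 + 23)² = (-8)² = 64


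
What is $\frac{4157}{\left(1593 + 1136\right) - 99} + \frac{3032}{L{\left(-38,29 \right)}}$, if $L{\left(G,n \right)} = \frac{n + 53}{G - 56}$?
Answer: $- \frac{374615083}{107830} \approx -3474.1$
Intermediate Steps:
$L{\left(G,n \right)} = \frac{53 + n}{-56 + G}$
$\frac{4157}{\left(1593 + 1136\right) - 99} + \frac{3032}{L{\left(-38,29 \right)}} = \frac{4157}{\left(1593 + 1136\right) - 99} + \frac{3032}{\frac{1}{-56 - 38} \left(53 + 29\right)} = \frac{4157}{2729 - 99} + \frac{3032}{\frac{1}{-94} \cdot 82} = \frac{4157}{2630} + \frac{3032}{\left(- \frac{1}{94}\right) 82} = 4157 \cdot \frac{1}{2630} + \frac{3032}{- \frac{41}{47}} = \frac{4157}{2630} + 3032 \left(- \frac{47}{41}\right) = \frac{4157}{2630} - \frac{142504}{41} = - \frac{374615083}{107830}$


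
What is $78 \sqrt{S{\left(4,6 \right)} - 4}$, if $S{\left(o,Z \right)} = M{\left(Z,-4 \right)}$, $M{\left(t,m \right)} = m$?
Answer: $156 i \sqrt{2} \approx 220.62 i$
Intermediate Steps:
$S{\left(o,Z \right)} = -4$
$78 \sqrt{S{\left(4,6 \right)} - 4} = 78 \sqrt{-4 - 4} = 78 \sqrt{-8} = 78 \cdot 2 i \sqrt{2} = 156 i \sqrt{2}$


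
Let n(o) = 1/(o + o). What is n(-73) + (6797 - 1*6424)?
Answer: 54457/146 ≈ 372.99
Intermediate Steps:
n(o) = 1/(2*o)
n(-73) + (6797 - 1*6424) = (1/2)/(-73) + (6797 - 1*6424) = (1/2)*(-1/73) + (6797 - 6424) = -1/146 + 373 = 54457/146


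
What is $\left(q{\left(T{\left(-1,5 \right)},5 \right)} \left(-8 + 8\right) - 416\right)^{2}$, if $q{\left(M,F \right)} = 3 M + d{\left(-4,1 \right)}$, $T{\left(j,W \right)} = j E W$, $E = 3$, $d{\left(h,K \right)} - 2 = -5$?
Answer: $173056$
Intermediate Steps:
$d{\left(h,K \right)} = -3$ ($d{\left(h,K \right)} = 2 - 5 = -3$)
$T{\left(j,W \right)} = 3 W j$ ($T{\left(j,W \right)} = j 3 W = 3 j W = 3 W j$)
$q{\left(M,F \right)} = -3 + 3 M$ ($q{\left(M,F \right)} = 3 M - 3 = -3 + 3 M$)
$\left(q{\left(T{\left(-1,5 \right)},5 \right)} \left(-8 + 8\right) - 416\right)^{2} = \left(\left(-3 + 3 \cdot 3 \cdot 5 \left(-1\right)\right) \left(-8 + 8\right) - 416\right)^{2} = \left(\left(-3 + 3 \left(-15\right)\right) 0 - 416\right)^{2} = \left(\left(-3 - 45\right) 0 - 416\right)^{2} = \left(\left(-48\right) 0 - 416\right)^{2} = \left(0 - 416\right)^{2} = \left(-416\right)^{2} = 173056$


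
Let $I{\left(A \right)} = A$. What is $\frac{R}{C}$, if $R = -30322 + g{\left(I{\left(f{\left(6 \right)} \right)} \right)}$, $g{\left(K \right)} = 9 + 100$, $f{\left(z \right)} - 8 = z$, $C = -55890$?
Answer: $\frac{373}{690} \approx 0.54058$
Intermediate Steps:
$f{\left(z \right)} = 8 + z$
$g{\left(K \right)} = 109$
$R = -30213$ ($R = -30322 + 109 = -30213$)
$\frac{R}{C} = - \frac{30213}{-55890} = \left(-30213\right) \left(- \frac{1}{55890}\right) = \frac{373}{690}$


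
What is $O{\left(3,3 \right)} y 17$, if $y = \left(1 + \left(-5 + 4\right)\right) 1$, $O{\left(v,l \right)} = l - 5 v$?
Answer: $0$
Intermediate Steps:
$y = 0$ ($y = \left(1 - 1\right) 1 = 0 \cdot 1 = 0$)
$O{\left(3,3 \right)} y 17 = \left(3 - 15\right) 0 \cdot 17 = \left(-12\right) 0 \cdot 17 = 0 \cdot 17 = 0$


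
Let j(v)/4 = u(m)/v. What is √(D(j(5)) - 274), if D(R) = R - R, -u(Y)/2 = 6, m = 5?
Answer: I*√274 ≈ 16.553*I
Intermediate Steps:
u(Y) = -12 (u(Y) = -2*6 = -12)
j(v) = -48/v (j(v) = 4*(-12/v) = -48/v)
D(R) = 0
√(D(j(5)) - 274) = √(0 - 274) = √(-274) = I*√274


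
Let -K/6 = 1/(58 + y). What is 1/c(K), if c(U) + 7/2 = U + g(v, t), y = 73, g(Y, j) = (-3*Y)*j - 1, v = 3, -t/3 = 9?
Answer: 262/62475 ≈ 0.0041937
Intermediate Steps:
t = -27 (t = -3*9 = -27)
g(Y, j) = -1 - 3*Y*j (g(Y, j) = -3*Y*j - 1 = -1 - 3*Y*j)
K = -6/131 (K = -6/(58 + 73) = -6/131 ≈ -0.045802)
c(U) = 477/2 + U (c(U) = -7/2 + (U + (-1 - 3*3*(-27))) = -7/2 + (U + (-1 + 243)) = -7/2 + (U + 242) = -7/2 + (242 + U) = 477/2 + U)
1/c(K) = 1/(477/2 - 6/131) = 1/(62475/262) = 262/62475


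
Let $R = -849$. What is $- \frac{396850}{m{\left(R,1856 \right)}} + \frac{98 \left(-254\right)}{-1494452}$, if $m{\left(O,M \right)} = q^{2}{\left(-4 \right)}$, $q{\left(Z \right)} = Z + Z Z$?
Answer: $- \frac{74133711469}{26900136} \approx -2755.9$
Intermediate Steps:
$q{\left(Z \right)} = Z + Z^{2}$
$m{\left(O,M \right)} = 144$ ($m{\left(O,M \right)} = \left(- 4 \left(1 - 4\right)\right)^{2} = \left(\left(-4\right) \left(-3\right)\right)^{2} = 12^{2} = 144$)
$- \frac{396850}{m{\left(R,1856 \right)}} + \frac{98 \left(-254\right)}{-1494452} = - \frac{396850}{144} + \frac{98 \left(-254\right)}{-1494452} = \left(-396850\right) \frac{1}{144} - - \frac{6223}{373613} = - \frac{198425}{72} + \frac{6223}{373613} = - \frac{74133711469}{26900136}$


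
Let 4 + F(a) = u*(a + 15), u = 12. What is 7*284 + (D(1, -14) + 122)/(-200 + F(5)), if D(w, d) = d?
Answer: 1991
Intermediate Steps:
F(a) = 176 + 12*a (F(a) = -4 + 12*(a + 15) = -4 + 12*(15 + a) = -4 + (180 + 12*a) = 176 + 12*a)
7*284 + (D(1, -14) + 122)/(-200 + F(5)) = 7*284 + (-14 + 122)/(-200 + (176 + 12*5)) = 1988 + 108/(-200 + (176 + 60)) = 1988 + 108/(-200 + 236) = 1988 + 108/36 = 1988 + 108*(1/36) = 1988 + 3 = 1991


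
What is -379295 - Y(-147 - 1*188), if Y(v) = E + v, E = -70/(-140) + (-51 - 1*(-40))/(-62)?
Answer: -11747781/31 ≈ -3.7896e+5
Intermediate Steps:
E = 21/31 (E = -70*(-1/140) + (-51 + 40)*(-1/62) = ½ - 11*(-1/62) = ½ + 11/62 = 21/31 ≈ 0.67742)
Y(v) = 21/31 + v
-379295 - Y(-147 - 1*188) = -379295 - (21/31 + (-147 - 1*188)) = -379295 - (21/31 + (-147 - 188)) = -379295 - (21/31 - 335) = -379295 - 1*(-10364/31) = -379295 + 10364/31 = -11747781/31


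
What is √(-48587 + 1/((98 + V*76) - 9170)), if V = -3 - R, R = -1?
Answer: I*√1033471923634/4612 ≈ 220.42*I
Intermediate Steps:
V = -2 (V = -3 - 1*(-1) = -3 + 1 = -2)
√(-48587 + 1/((98 + V*76) - 9170)) = √(-48587 + 1/((98 - 2*76) - 9170)) = √(-48587 + 1/((98 - 152) - 9170)) = √(-48587 + 1/(-54 - 9170)) = √(-48587 + 1/(-9224)) = √(-48587 - 1/9224) = √(-448166489/9224) = I*√1033471923634/4612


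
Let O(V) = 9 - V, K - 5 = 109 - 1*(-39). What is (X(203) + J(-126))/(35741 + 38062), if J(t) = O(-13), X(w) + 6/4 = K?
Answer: 347/147606 ≈ 0.0023509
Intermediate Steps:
K = 153 (K = 5 + (109 - 1*(-39)) = 5 + (109 + 39) = 5 + 148 = 153)
X(w) = 303/2 (X(w) = -3/2 + 153 = 303/2)
J(t) = 22 (J(t) = 9 - 1*(-13) = 9 + 13 = 22)
(X(203) + J(-126))/(35741 + 38062) = (303/2 + 22)/(35741 + 38062) = (347/2)/73803 = (347/2)*(1/73803) = 347/147606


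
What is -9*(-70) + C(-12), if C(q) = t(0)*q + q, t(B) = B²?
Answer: 618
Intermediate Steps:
C(q) = q (C(q) = 0²*q + q = 0*q + q = 0 + q = q)
-9*(-70) + C(-12) = -9*(-70) - 12 = 630 - 12 = 618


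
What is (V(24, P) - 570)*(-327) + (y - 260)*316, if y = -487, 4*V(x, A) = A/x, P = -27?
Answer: -1586241/32 ≈ -49570.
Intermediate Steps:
V(x, A) = A/(4*x) (V(x, A) = (A/x)/4 = A/(4*x))
(V(24, P) - 570)*(-327) + (y - 260)*316 = ((¼)*(-27)/24 - 570)*(-327) + (-487 - 260)*316 = ((¼)*(-27)*(1/24) - 570)*(-327) - 747*316 = (-9/32 - 570)*(-327) - 236052 = -18249/32*(-327) - 236052 = 5967423/32 - 236052 = -1586241/32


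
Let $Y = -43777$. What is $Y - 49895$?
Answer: $-93672$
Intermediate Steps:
$Y - 49895 = -43777 - 49895 = -93672$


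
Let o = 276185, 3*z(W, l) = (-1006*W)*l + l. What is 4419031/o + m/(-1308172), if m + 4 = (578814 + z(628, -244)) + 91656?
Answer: -4297865817169/180648741910 ≈ -23.791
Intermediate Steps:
z(W, l) = l/3 - 1006*W*l/3 (z(W, l) = ((-1006*W)*l + l)/3 = (-1006*W*l + l)/3 = (l - 1006*W*l)/3 = l/3 - 1006*W*l/3)
m = 52054182 (m = -4 + ((578814 + (⅓)*(-244)*(1 - 1006*628)) + 91656) = -4 + ((578814 + (⅓)*(-244)*(1 - 631768)) + 91656) = -4 + ((578814 + (⅓)*(-244)*(-631767)) + 91656) = -4 + ((578814 + 51383716) + 91656) = -4 + (51962530 + 91656) = -4 + 52054186 = 52054182)
4419031/o + m/(-1308172) = 4419031/276185 + 52054182/(-1308172) = 4419031*(1/276185) + 52054182*(-1/1308172) = 4419031/276185 - 26027091/654086 = -4297865817169/180648741910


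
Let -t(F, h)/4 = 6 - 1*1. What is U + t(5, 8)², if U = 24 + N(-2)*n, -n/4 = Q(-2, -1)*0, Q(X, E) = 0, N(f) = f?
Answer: 424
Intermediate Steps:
t(F, h) = -20 (t(F, h) = -4*(6 - 1*1) = -4*(6 - 1) = -4*5 = -20)
n = 0 (n = -0*0 = -4*0 = 0)
U = 24 (U = 24 - 2*0 = 24 + 0 = 24)
U + t(5, 8)² = 24 + (-20)² = 24 + 400 = 424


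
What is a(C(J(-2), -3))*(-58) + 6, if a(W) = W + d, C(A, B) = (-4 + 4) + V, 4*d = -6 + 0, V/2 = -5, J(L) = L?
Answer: 673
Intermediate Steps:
V = -10 (V = 2*(-5) = -10)
d = -3/2 (d = (-6 + 0)/4 = (1/4)*(-6) = -3/2 ≈ -1.5000)
C(A, B) = -10 (C(A, B) = (-4 + 4) - 10 = 0 - 10 = -10)
a(W) = -3/2 + W (a(W) = W - 3/2 = -3/2 + W)
a(C(J(-2), -3))*(-58) + 6 = (-3/2 - 10)*(-58) + 6 = -23/2*(-58) + 6 = 667 + 6 = 673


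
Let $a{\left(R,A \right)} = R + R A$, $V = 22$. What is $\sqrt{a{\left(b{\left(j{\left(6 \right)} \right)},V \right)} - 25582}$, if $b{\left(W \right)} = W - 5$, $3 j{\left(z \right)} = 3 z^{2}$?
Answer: $i \sqrt{24869} \approx 157.7 i$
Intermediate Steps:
$j{\left(z \right)} = z^{2}$ ($j{\left(z \right)} = \frac{3 z^{2}}{3} = z^{2}$)
$b{\left(W \right)} = -5 + W$
$a{\left(R,A \right)} = R + A R$
$\sqrt{a{\left(b{\left(j{\left(6 \right)} \right)},V \right)} - 25582} = \sqrt{\left(-5 + 6^{2}\right) \left(1 + 22\right) - 25582} = \sqrt{\left(-5 + 36\right) 23 - 25582} = \sqrt{31 \cdot 23 - 25582} = \sqrt{713 - 25582} = \sqrt{-24869} = i \sqrt{24869}$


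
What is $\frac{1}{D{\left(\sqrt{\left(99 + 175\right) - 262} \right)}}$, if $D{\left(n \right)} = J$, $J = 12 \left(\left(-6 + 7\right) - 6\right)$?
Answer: $- \frac{1}{60} \approx -0.016667$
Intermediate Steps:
$J = -60$ ($J = 12 \left(1 - 6\right) = 12 \left(-5\right) = -60$)
$D{\left(n \right)} = -60$
$\frac{1}{D{\left(\sqrt{\left(99 + 175\right) - 262} \right)}} = \frac{1}{-60} = - \frac{1}{60}$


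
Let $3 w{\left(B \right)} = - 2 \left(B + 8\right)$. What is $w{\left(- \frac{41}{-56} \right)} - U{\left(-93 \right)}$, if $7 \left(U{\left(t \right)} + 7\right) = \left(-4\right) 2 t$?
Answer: $- \frac{2943}{28} \approx -105.11$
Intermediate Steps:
$w{\left(B \right)} = - \frac{16}{3} - \frac{2 B}{3}$ ($w{\left(B \right)} = \frac{\left(-2\right) \left(B + 8\right)}{3} = \frac{\left(-2\right) \left(8 + B\right)}{3} = \frac{-16 - 2 B}{3} = - \frac{16}{3} - \frac{2 B}{3}$)
$U{\left(t \right)} = -7 - \frac{8 t}{7}$ ($U{\left(t \right)} = -7 + \frac{\left(-4\right) 2 t}{7} = -7 + \frac{\left(-8\right) t}{7} = -7 - \frac{8 t}{7}$)
$w{\left(- \frac{41}{-56} \right)} - U{\left(-93 \right)} = \left(- \frac{16}{3} - \frac{2 \left(- \frac{41}{-56}\right)}{3}\right) - \left(-7 - - \frac{744}{7}\right) = \left(- \frac{16}{3} - \frac{2 \left(\left(-41\right) \left(- \frac{1}{56}\right)\right)}{3}\right) - \left(-7 + \frac{744}{7}\right) = \left(- \frac{16}{3} - \frac{41}{84}\right) - \frac{695}{7} = - \frac{163}{28} - \frac{695}{7} = - \frac{2943}{28}$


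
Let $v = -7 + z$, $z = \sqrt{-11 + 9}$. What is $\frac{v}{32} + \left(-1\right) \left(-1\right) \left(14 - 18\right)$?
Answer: $- \frac{135}{32} + \frac{i \sqrt{2}}{32} \approx -4.2188 + 0.044194 i$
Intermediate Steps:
$z = i \sqrt{2}$ ($z = \sqrt{-2} = i \sqrt{2} \approx 1.4142 i$)
$v = -7 + i \sqrt{2} \approx -7.0 + 1.4142 i$
$\frac{v}{32} + \left(-1\right) \left(-1\right) \left(14 - 18\right) = \frac{-7 + i \sqrt{2}}{32} + \left(-1\right) \left(-1\right) \left(14 - 18\right) = \left(-7 + i \sqrt{2}\right) \frac{1}{32} + 1 \left(14 - 18\right) = \left(- \frac{7}{32} + \frac{i \sqrt{2}}{32}\right) + 1 \left(-4\right) = \left(- \frac{7}{32} + \frac{i \sqrt{2}}{32}\right) - 4 = - \frac{135}{32} + \frac{i \sqrt{2}}{32}$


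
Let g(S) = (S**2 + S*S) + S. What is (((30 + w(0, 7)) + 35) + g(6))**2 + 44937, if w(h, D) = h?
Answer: 65386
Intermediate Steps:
g(S) = S + 2*S**2 (g(S) = (S**2 + S**2) + S = 2*S**2 + S = S + 2*S**2)
(((30 + w(0, 7)) + 35) + g(6))**2 + 44937 = (((30 + 0) + 35) + 6*(1 + 2*6))**2 + 44937 = ((30 + 35) + 6*(1 + 12))**2 + 44937 = (65 + 6*13)**2 + 44937 = (65 + 78)**2 + 44937 = 143**2 + 44937 = 20449 + 44937 = 65386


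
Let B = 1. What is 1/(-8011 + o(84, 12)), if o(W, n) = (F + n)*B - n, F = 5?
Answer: -1/8006 ≈ -0.00012491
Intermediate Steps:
o(W, n) = 5 (o(W, n) = (5 + n)*1 - n = (5 + n) - n = 5)
1/(-8011 + o(84, 12)) = 1/(-8011 + 5) = 1/(-8006) = -1/8006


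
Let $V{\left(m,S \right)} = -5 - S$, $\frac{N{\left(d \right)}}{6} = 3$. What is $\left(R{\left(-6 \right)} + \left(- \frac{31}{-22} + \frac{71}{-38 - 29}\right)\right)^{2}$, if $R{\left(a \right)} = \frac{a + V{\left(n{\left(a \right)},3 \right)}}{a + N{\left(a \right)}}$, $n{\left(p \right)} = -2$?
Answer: $\frac{3265249}{4888521} \approx 0.66794$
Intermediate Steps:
$N{\left(d \right)} = 18$ ($N{\left(d \right)} = 6 \cdot 3 = 18$)
$R{\left(a \right)} = \frac{-8 + a}{18 + a}$ ($R{\left(a \right)} = \frac{a - 8}{a + 18} = \frac{a - 8}{18 + a} = \frac{-8 + a}{18 + a}$)
$\left(R{\left(-6 \right)} + \left(- \frac{31}{-22} + \frac{71}{-38 - 29}\right)\right)^{2} = \left(\frac{-8 - 6}{18 - 6} + \left(- \frac{31}{-22} + \frac{71}{-38 - 29}\right)\right)^{2} = \left(\frac{1}{12} \left(-14\right) + \left(\left(-31\right) \left(- \frac{1}{22}\right) + \frac{71}{-67}\right)\right)^{2} = \left(\frac{1}{12} \left(-14\right) + \left(\frac{31}{22} + 71 \left(- \frac{1}{67}\right)\right)\right)^{2} = \left(- \frac{7}{6} + \left(\frac{31}{22} - \frac{71}{67}\right)\right)^{2} = \left(- \frac{7}{6} + \frac{515}{1474}\right)^{2} = \left(- \frac{1807}{2211}\right)^{2} = \frac{3265249}{4888521}$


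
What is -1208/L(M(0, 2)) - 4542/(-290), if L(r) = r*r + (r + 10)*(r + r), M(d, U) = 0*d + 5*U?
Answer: 48017/3625 ≈ 13.246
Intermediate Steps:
M(d, U) = 5*U (M(d, U) = 0 + 5*U = 5*U)
L(r) = r**2 + 2*r*(10 + r) (L(r) = r**2 + (10 + r)*(2*r) = r**2 + 2*r*(10 + r))
-1208/L(M(0, 2)) - 4542/(-290) = -1208*1/(10*(20 + 3*(5*2))) - 4542/(-290) = -1208*1/(10*(20 + 3*10)) - 4542*(-1/290) = -1208*1/(10*(20 + 30)) + 2271/145 = -1208/(10*50) + 2271/145 = -1208/500 + 2271/145 = -1208*1/500 + 2271/145 = -302/125 + 2271/145 = 48017/3625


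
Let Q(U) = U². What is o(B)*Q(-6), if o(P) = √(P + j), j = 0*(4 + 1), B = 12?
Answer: 72*√3 ≈ 124.71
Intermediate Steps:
j = 0 (j = 0*5 = 0)
o(P) = √P (o(P) = √(P + 0) = √P)
o(B)*Q(-6) = √12*(-6)² = (2*√3)*36 = 72*√3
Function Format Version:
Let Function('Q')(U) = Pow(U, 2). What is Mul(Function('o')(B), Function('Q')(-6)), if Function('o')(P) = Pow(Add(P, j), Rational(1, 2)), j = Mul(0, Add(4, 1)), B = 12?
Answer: Mul(72, Pow(3, Rational(1, 2))) ≈ 124.71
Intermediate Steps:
j = 0 (j = Mul(0, 5) = 0)
Function('o')(P) = Pow(P, Rational(1, 2)) (Function('o')(P) = Pow(Add(P, 0), Rational(1, 2)) = Pow(P, Rational(1, 2)))
Mul(Function('o')(B), Function('Q')(-6)) = Mul(Pow(12, Rational(1, 2)), Pow(-6, 2)) = Mul(Mul(2, Pow(3, Rational(1, 2))), 36) = Mul(72, Pow(3, Rational(1, 2)))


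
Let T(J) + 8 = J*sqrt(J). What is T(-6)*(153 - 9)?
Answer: -1152 - 864*I*sqrt(6) ≈ -1152.0 - 2116.4*I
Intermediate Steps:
T(J) = -8 + J**(3/2) (T(J) = -8 + J*sqrt(J) = -8 + J**(3/2))
T(-6)*(153 - 9) = (-8 + (-6)**(3/2))*(153 - 9) = (-8 - 6*I*sqrt(6))*144 = -1152 - 864*I*sqrt(6)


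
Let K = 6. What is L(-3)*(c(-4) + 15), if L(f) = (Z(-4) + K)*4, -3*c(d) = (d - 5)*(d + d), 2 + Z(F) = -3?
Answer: -36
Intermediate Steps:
Z(F) = -5 (Z(F) = -2 - 3 = -5)
c(d) = -2*d*(-5 + d)/3 (c(d) = -(d - 5)*(d + d)/3 = -(-5 + d)*2*d/3 = -2*d*(-5 + d)/3)
L(f) = 4 (L(f) = (-5 + 6)*4 = 1*4 = 4)
L(-3)*(c(-4) + 15) = 4*((2/3)*(-4)*(5 - 1*(-4)) + 15) = 4*((2/3)*(-4)*(5 + 4) + 15) = 4*((2/3)*(-4)*9 + 15) = 4*(-24 + 15) = 4*(-9) = -36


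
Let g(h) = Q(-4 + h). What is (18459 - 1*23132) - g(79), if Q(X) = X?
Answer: -4748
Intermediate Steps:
g(h) = -4 + h
(18459 - 1*23132) - g(79) = (18459 - 1*23132) - (-4 + 79) = (18459 - 23132) - 1*75 = -4673 - 75 = -4748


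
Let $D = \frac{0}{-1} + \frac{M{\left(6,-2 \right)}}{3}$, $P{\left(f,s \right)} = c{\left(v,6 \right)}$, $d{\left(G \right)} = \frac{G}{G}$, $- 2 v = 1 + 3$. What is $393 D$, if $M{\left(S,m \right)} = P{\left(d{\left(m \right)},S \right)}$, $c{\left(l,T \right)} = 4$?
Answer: $524$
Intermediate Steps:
$v = -2$ ($v = - \frac{1 + 3}{2} = \left(- \frac{1}{2}\right) 4 = -2$)
$d{\left(G \right)} = 1$
$P{\left(f,s \right)} = 4$
$M{\left(S,m \right)} = 4$
$D = \frac{4}{3}$ ($D = \frac{0}{-1} + \frac{4}{3} = 0 \left(-1\right) + 4 \cdot \frac{1}{3} = 0 + \frac{4}{3} = \frac{4}{3} \approx 1.3333$)
$393 D = 393 \cdot \frac{4}{3} = 524$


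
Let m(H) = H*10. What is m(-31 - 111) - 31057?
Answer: -32477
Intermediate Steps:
m(H) = 10*H
m(-31 - 111) - 31057 = 10*(-31 - 111) - 31057 = 10*(-142) - 31057 = -1420 - 31057 = -32477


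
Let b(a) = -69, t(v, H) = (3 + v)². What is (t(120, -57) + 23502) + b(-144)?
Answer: 38562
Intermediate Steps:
(t(120, -57) + 23502) + b(-144) = ((3 + 120)² + 23502) - 69 = (123² + 23502) - 69 = (15129 + 23502) - 69 = 38631 - 69 = 38562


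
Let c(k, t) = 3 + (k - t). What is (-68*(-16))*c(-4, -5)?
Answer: 4352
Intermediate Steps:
c(k, t) = 3 + k - t
(-68*(-16))*c(-4, -5) = (-68*(-16))*(3 - 4 - 1*(-5)) = 1088*(3 - 4 + 5) = 1088*4 = 4352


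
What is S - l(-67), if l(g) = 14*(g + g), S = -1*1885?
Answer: -9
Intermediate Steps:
S = -1885
l(g) = 28*g (l(g) = 14*(2*g) = 28*g)
S - l(-67) = -1885 - 28*(-67) = -1885 - 1*(-1876) = -1885 + 1876 = -9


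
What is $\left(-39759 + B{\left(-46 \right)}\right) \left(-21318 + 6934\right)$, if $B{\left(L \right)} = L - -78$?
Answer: $571433168$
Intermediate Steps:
$B{\left(L \right)} = 78 + L$ ($B{\left(L \right)} = L + 78 = 78 + L$)
$\left(-39759 + B{\left(-46 \right)}\right) \left(-21318 + 6934\right) = \left(-39759 + \left(78 - 46\right)\right) \left(-21318 + 6934\right) = \left(-39759 + 32\right) \left(-14384\right) = \left(-39727\right) \left(-14384\right) = 571433168$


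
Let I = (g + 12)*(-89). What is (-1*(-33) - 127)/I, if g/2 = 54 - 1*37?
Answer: 47/2047 ≈ 0.022960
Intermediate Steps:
g = 34 (g = 2*(54 - 1*37) = 2*(54 - 37) = 2*17 = 34)
I = -4094 (I = (34 + 12)*(-89) = 46*(-89) = -4094)
(-1*(-33) - 127)/I = (-1*(-33) - 127)/(-4094) = (33 - 127)*(-1/4094) = -94*(-1/4094) = 47/2047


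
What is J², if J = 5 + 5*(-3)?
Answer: 100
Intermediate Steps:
J = -10 (J = 5 - 15 = -10)
J² = (-10)² = 100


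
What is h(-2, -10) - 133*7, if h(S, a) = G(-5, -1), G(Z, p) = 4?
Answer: -927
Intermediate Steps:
h(S, a) = 4
h(-2, -10) - 133*7 = 4 - 133*7 = 4 - 931 = -927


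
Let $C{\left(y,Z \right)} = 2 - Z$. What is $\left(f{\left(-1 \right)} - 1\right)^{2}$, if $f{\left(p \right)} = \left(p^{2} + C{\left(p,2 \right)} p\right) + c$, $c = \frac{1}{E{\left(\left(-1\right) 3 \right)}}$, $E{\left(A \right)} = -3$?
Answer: $\frac{1}{9} \approx 0.11111$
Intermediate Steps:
$c = - \frac{1}{3}$ ($c = \frac{1}{-3} = - \frac{1}{3} \approx -0.33333$)
$f{\left(p \right)} = - \frac{1}{3} + p^{2}$ ($f{\left(p \right)} = \left(p^{2} + \left(2 - 2\right) p\right) - \frac{1}{3} = \left(p^{2} + 0 p\right) - \frac{1}{3} = \left(p^{2} + 0\right) - \frac{1}{3} = p^{2} - \frac{1}{3} = - \frac{1}{3} + p^{2}$)
$\left(f{\left(-1 \right)} - 1\right)^{2} = \left(\left(- \frac{1}{3} + \left(-1\right)^{2}\right) - 1\right)^{2} = \left(\left(- \frac{1}{3} + 1\right) - 1\right)^{2} = \left(\frac{2}{3} - 1\right)^{2} = \left(- \frac{1}{3}\right)^{2} = \frac{1}{9}$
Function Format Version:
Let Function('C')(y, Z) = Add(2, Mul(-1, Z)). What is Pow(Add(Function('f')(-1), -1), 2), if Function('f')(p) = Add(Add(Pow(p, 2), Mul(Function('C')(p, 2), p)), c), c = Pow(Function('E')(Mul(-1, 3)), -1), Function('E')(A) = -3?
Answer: Rational(1, 9) ≈ 0.11111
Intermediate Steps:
c = Rational(-1, 3) (c = Pow(-3, -1) = Rational(-1, 3) ≈ -0.33333)
Function('f')(p) = Add(Rational(-1, 3), Pow(p, 2)) (Function('f')(p) = Add(Add(Pow(p, 2), Mul(Add(2, Mul(-1, 2)), p)), Rational(-1, 3)) = Add(Add(Pow(p, 2), Mul(Add(2, -2), p)), Rational(-1, 3)) = Add(Add(Pow(p, 2), Mul(0, p)), Rational(-1, 3)) = Add(Add(Pow(p, 2), 0), Rational(-1, 3)) = Add(Pow(p, 2), Rational(-1, 3)) = Add(Rational(-1, 3), Pow(p, 2)))
Pow(Add(Function('f')(-1), -1), 2) = Pow(Add(Add(Rational(-1, 3), Pow(-1, 2)), -1), 2) = Pow(Add(Add(Rational(-1, 3), 1), -1), 2) = Pow(Add(Rational(2, 3), -1), 2) = Pow(Rational(-1, 3), 2) = Rational(1, 9)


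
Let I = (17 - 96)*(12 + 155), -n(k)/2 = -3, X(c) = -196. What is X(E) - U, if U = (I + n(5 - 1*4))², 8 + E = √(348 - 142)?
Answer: -173897165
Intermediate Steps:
E = -8 + √206 (E = -8 + √(348 - 142) = -8 + √206 ≈ 6.3527)
n(k) = 6 (n(k) = -2*(-3) = 6)
I = -13193 (I = -79*167 = -13193)
U = 173896969 (U = (-13193 + 6)² = (-13187)² = 173896969)
X(E) - U = -196 - 1*173896969 = -196 - 173896969 = -173897165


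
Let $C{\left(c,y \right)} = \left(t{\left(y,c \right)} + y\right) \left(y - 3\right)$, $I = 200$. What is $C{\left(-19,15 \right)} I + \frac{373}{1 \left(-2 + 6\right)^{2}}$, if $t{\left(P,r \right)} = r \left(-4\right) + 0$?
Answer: $\frac{3494773}{16} \approx 2.1842 \cdot 10^{5}$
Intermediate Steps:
$t{\left(P,r \right)} = - 4 r$ ($t{\left(P,r \right)} = - 4 r + 0 = - 4 r$)
$C{\left(c,y \right)} = \left(-3 + y\right) \left(y - 4 c\right)$ ($C{\left(c,y \right)} = \left(- 4 c + y\right) \left(y - 3\right) = \left(y - 4 c\right) \left(-3 + y\right) = \left(-3 + y\right) \left(y - 4 c\right)$)
$C{\left(-19,15 \right)} I + \frac{373}{1 \left(-2 + 6\right)^{2}} = \left(15^{2} - 45 + 12 \left(-19\right) - \left(-76\right) 15\right) 200 + \frac{373}{1 \left(-2 + 6\right)^{2}} = \left(225 - 45 - 228 + 1140\right) 200 + \frac{373}{1 \cdot 4^{2}} = 1092 \cdot 200 + \frac{373}{1 \cdot 16} = 218400 + \frac{373}{16} = \frac{3494773}{16}$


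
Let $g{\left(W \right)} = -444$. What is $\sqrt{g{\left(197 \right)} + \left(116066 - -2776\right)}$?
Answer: $\sqrt{118398} \approx 344.09$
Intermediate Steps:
$\sqrt{g{\left(197 \right)} + \left(116066 - -2776\right)} = \sqrt{-444 + \left(116066 - -2776\right)} = \sqrt{-444 + \left(116066 + 2776\right)} = \sqrt{-444 + 118842} = \sqrt{118398}$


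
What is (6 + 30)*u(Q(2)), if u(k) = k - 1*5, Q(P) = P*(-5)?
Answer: -540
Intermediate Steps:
Q(P) = -5*P
u(k) = -5 + k (u(k) = k - 5 = -5 + k)
(6 + 30)*u(Q(2)) = (6 + 30)*(-5 - 5*2) = 36*(-5 - 10) = 36*(-15) = -540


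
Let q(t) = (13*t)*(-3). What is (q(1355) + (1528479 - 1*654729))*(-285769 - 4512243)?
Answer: -3938712040860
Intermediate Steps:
q(t) = -39*t
(q(1355) + (1528479 - 1*654729))*(-285769 - 4512243) = (-39*1355 + (1528479 - 1*654729))*(-285769 - 4512243) = (-52845 + (1528479 - 654729))*(-4798012) = (-52845 + 873750)*(-4798012) = 820905*(-4798012) = -3938712040860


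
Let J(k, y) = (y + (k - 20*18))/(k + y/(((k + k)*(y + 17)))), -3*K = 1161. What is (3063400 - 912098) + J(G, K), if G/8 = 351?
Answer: 1394713405323746/648311083 ≈ 2.1513e+6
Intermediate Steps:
G = 2808 (G = 8*351 = 2808)
K = -387 (K = -1/3*1161 = -387)
J(k, y) = (-360 + k + y)/(k + y/(2*k*(17 + y))) (J(k, y) = (y + (k - 360))/(k + y/(((2*k)*(17 + y)))) = (y + (-360 + k))/(k + y/((2*k*(17 + y)))) = (-360 + k + y)/(k + y*(1/(2*k*(17 + y)))) = (-360 + k + y)/(k + y/(2*k*(17 + y))))
(3063400 - 912098) + J(G, K) = (3063400 - 912098) + 2*2808*(-6120 + (-387)**2 - 343*(-387) + 17*2808 + 2808*(-387))/(-387 + 34*2808**2 + 2*(-387)*2808**2) = 2151302 + 2*2808*(-6120 + 149769 + 132741 + 47736 - 1086696)/(-387 + 34*7884864 + 2*(-387)*7884864) = 2151302 + 2*2808*(-762570)/(-387 + 268085376 - 6102884736) = 2151302 + 2*2808*(-762570)/(-5834799747) = 2151302 + 2*2808*(-1/5834799747)*(-762570) = 2151302 + 475843680/648311083 = 1394713405323746/648311083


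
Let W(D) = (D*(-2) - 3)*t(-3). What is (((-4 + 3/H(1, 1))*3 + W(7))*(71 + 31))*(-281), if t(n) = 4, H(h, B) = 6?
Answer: 2249967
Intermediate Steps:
W(D) = -12 - 8*D (W(D) = (D*(-2) - 3)*4 = (-2*D - 3)*4 = (-3 - 2*D)*4 = -12 - 8*D)
(((-4 + 3/H(1, 1))*3 + W(7))*(71 + 31))*(-281) = (((-4 + 3/6)*3 + (-12 - 8*7))*(71 + 31))*(-281) = (((-4 + 3*(1/6))*3 + (-12 - 56))*102)*(-281) = (((-4 + 1/2)*3 - 68)*102)*(-281) = ((-7/2*3 - 68)*102)*(-281) = ((-21/2 - 68)*102)*(-281) = -157/2*102*(-281) = -8007*(-281) = 2249967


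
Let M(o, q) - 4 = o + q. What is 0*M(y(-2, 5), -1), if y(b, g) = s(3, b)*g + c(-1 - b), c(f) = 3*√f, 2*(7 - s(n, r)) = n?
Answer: 0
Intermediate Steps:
s(n, r) = 7 - n/2
y(b, g) = 3*√(-1 - b) + 11*g/2 (y(b, g) = (7 - ½*3)*g + 3*√(-1 - b) = (7 - 3/2)*g + 3*√(-1 - b) = 11*g/2 + 3*√(-1 - b) = 3*√(-1 - b) + 11*g/2)
M(o, q) = 4 + o + q (M(o, q) = 4 + (o + q) = 4 + o + q)
0*M(y(-2, 5), -1) = 0*(4 + (3*√(-1 - 1*(-2)) + (11/2)*5) - 1) = 0*(4 + (3*√(-1 + 2) + 55/2) - 1) = 0*(4 + (3*√1 + 55/2) - 1) = 0*(4 + (3*1 + 55/2) - 1) = 0*(4 + (3 + 55/2) - 1) = 0*(4 + 61/2 - 1) = 0*(67/2) = 0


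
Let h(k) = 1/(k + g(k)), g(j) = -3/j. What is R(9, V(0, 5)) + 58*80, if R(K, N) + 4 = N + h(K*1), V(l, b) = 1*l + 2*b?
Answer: 120799/26 ≈ 4646.1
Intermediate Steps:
V(l, b) = l + 2*b
h(k) = 1/(k - 3/k)
R(K, N) = -4 + N + K/(-3 + K²) (R(K, N) = -4 + (N + (K*1)/(-3 + (K*1)²)) = -4 + (N + K/(-3 + K²)) = -4 + N + K/(-3 + K²))
R(9, V(0, 5)) + 58*80 = (9 + (-4 + (0 + 2*5))*(-3 + 9²))/(-3 + 9²) + 58*80 = (9 + (-4 + (0 + 10))*(-3 + 81))/(-3 + 81) + 4640 = (9 + (-4 + 10)*78)/78 + 4640 = (9 + 6*78)/78 + 4640 = (9 + 468)/78 + 4640 = (1/78)*477 + 4640 = 159/26 + 4640 = 120799/26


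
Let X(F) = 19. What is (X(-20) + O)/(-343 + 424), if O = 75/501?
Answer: 1066/4509 ≈ 0.23642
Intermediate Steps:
O = 25/167 (O = 75*(1/501) = 25/167 ≈ 0.14970)
(X(-20) + O)/(-343 + 424) = (19 + 25/167)/(-343 + 424) = (3198/167)/81 = (3198/167)*(1/81) = 1066/4509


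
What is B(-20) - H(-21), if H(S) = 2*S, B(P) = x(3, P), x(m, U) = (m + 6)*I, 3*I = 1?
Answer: 45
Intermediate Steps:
I = 1/3 (I = (1/3)*1 = 1/3 ≈ 0.33333)
x(m, U) = 2 + m/3 (x(m, U) = (m + 6)*(1/3) = (6 + m)*(1/3) = 2 + m/3)
B(P) = 3 (B(P) = 2 + (1/3)*3 = 2 + 1 = 3)
B(-20) - H(-21) = 3 - 2*(-21) = 3 - 1*(-42) = 3 + 42 = 45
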